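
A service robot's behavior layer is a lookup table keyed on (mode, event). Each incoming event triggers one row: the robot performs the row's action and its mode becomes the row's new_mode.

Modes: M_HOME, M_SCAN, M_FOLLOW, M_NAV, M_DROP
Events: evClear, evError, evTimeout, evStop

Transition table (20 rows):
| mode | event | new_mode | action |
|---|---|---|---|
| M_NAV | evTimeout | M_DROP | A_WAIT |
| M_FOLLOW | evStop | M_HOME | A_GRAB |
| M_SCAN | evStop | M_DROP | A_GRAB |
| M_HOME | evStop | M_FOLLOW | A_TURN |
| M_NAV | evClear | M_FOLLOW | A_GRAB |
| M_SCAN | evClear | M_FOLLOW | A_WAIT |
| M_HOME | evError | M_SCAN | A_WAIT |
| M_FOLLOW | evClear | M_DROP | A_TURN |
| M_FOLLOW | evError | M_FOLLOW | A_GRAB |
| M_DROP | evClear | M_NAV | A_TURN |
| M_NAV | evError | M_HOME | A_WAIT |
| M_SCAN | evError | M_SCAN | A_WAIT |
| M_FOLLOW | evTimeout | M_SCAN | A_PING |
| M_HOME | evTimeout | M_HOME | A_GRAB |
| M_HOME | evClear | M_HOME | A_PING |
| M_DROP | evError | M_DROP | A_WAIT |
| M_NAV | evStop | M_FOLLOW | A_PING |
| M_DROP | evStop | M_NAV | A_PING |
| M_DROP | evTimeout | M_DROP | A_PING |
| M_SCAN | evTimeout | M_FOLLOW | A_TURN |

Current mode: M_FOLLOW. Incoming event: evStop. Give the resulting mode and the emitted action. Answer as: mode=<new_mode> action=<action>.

mode=M_HOME action=A_GRAB

current mode = M_FOLLOW; filter table to that mode:
  (M_FOLLOW, evStop) → (M_HOME, A_GRAB)  ← event matches
  (M_FOLLOW, evClear) → (M_DROP, A_TURN)
  (M_FOLLOW, evError) → (M_FOLLOW, A_GRAB)
  (M_FOLLOW, evTimeout) → (M_SCAN, A_PING)
event = evStop selects (M_HOME, A_GRAB)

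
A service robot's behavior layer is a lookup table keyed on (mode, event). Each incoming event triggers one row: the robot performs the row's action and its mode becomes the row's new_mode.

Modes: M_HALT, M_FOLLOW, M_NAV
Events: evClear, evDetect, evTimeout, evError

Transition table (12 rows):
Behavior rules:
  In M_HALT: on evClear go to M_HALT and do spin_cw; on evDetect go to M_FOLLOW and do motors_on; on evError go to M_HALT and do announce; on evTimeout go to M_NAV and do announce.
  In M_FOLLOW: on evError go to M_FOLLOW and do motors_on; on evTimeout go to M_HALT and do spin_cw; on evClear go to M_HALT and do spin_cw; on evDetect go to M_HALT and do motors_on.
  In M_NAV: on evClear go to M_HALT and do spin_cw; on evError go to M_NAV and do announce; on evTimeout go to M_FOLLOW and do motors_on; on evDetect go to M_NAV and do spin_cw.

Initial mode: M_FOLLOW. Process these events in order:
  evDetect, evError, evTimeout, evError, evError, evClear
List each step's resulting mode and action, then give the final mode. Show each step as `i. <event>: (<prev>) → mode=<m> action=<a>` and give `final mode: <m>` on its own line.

1. evDetect: (M_FOLLOW) → mode=M_HALT action=motors_on
2. evError: (M_HALT) → mode=M_HALT action=announce
3. evTimeout: (M_HALT) → mode=M_NAV action=announce
4. evError: (M_NAV) → mode=M_NAV action=announce
5. evError: (M_NAV) → mode=M_NAV action=announce
6. evClear: (M_NAV) → mode=M_HALT action=spin_cw

final mode: M_HALT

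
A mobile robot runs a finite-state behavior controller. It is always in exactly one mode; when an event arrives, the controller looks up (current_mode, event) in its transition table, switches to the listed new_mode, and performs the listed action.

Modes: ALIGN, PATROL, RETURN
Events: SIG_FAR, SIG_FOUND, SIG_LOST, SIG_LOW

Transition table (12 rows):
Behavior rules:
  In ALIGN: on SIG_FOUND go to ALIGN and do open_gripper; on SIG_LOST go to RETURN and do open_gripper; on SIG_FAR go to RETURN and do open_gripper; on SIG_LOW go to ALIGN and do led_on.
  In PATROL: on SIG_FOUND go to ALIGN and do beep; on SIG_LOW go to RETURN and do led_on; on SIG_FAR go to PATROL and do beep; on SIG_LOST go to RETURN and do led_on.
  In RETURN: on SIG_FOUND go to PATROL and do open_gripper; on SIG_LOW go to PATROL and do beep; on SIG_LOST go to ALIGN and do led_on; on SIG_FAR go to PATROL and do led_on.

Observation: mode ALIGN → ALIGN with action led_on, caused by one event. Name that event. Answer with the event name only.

SIG_LOW

try SIG_FAR: (ALIGN, SIG_FAR) → (RETURN, open_gripper)
try SIG_FOUND: (ALIGN, SIG_FOUND) → (ALIGN, open_gripper)
try SIG_LOST: (ALIGN, SIG_LOST) → (RETURN, open_gripper)
try SIG_LOW: (ALIGN, SIG_LOW) → (ALIGN, led_on)  ← matches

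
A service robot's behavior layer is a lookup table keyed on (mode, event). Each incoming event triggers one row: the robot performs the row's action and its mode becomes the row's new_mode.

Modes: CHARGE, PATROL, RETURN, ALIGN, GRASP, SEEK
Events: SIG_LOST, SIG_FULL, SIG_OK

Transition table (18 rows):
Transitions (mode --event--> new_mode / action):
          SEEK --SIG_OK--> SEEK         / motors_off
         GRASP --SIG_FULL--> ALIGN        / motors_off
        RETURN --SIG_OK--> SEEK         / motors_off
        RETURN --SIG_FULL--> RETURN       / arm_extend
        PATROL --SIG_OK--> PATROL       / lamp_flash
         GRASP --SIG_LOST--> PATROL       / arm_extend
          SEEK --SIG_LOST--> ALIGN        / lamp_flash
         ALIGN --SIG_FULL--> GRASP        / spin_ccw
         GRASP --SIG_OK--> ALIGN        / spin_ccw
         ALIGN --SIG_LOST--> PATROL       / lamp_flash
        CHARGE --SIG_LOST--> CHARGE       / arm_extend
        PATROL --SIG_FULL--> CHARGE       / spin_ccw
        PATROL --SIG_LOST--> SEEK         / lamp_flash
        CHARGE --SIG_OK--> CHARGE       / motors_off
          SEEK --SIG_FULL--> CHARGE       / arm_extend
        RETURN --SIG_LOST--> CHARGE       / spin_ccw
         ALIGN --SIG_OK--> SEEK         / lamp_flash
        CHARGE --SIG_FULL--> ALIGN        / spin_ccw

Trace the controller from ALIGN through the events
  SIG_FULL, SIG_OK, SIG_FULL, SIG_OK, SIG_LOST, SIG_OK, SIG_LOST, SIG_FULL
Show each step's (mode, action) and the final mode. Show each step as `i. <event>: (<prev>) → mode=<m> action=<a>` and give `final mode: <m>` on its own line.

final mode: CHARGE

1. SIG_FULL: (ALIGN) → mode=GRASP action=spin_ccw
2. SIG_OK: (GRASP) → mode=ALIGN action=spin_ccw
3. SIG_FULL: (ALIGN) → mode=GRASP action=spin_ccw
4. SIG_OK: (GRASP) → mode=ALIGN action=spin_ccw
5. SIG_LOST: (ALIGN) → mode=PATROL action=lamp_flash
6. SIG_OK: (PATROL) → mode=PATROL action=lamp_flash
7. SIG_LOST: (PATROL) → mode=SEEK action=lamp_flash
8. SIG_FULL: (SEEK) → mode=CHARGE action=arm_extend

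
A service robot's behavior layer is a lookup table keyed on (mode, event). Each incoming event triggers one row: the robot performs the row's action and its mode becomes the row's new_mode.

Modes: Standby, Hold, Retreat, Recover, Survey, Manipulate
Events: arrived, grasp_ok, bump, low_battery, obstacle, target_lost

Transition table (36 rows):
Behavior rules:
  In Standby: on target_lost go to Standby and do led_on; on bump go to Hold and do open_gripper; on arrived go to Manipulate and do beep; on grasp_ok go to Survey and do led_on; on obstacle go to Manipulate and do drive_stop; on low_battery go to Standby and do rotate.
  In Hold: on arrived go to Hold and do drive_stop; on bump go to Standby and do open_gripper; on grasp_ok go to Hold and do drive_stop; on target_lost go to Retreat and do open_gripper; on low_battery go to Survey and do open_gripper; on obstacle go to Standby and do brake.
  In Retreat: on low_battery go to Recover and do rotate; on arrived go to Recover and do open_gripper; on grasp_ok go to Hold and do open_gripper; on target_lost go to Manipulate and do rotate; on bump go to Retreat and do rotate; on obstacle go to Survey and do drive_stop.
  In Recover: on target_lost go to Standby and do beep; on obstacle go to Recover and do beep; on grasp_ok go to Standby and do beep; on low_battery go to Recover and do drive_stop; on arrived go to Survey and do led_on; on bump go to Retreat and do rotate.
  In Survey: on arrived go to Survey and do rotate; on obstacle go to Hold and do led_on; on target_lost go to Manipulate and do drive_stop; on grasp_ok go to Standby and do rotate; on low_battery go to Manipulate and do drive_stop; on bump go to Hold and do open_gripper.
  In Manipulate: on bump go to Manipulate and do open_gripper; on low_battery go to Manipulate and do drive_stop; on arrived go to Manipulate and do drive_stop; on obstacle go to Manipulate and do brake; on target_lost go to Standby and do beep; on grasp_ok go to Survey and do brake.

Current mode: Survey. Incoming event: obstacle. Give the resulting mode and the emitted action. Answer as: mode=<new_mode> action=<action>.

current mode = Survey; filter table to that mode:
  (Survey, arrived) → (Survey, rotate)
  (Survey, obstacle) → (Hold, led_on)  ← event matches
  (Survey, target_lost) → (Manipulate, drive_stop)
  (Survey, grasp_ok) → (Standby, rotate)
  (Survey, low_battery) → (Manipulate, drive_stop)
  (Survey, bump) → (Hold, open_gripper)
event = obstacle selects (Hold, led_on)

mode=Hold action=led_on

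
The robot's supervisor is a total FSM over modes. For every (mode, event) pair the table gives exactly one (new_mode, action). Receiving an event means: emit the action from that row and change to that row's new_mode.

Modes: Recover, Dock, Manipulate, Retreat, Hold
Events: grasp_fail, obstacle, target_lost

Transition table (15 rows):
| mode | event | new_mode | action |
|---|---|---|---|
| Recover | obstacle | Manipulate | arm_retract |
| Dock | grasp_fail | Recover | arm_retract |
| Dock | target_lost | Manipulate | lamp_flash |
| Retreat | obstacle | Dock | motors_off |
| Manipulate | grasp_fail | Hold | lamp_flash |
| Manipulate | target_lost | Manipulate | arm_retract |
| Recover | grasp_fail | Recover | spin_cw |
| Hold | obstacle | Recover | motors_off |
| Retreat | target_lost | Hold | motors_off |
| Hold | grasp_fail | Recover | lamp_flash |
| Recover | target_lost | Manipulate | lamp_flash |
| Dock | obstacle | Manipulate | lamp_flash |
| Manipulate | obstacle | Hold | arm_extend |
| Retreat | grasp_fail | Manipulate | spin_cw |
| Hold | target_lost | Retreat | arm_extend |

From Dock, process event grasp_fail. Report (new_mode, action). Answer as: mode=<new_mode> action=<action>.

current mode = Dock; filter table to that mode:
  (Dock, grasp_fail) → (Recover, arm_retract)  ← event matches
  (Dock, target_lost) → (Manipulate, lamp_flash)
  (Dock, obstacle) → (Manipulate, lamp_flash)
event = grasp_fail selects (Recover, arm_retract)

mode=Recover action=arm_retract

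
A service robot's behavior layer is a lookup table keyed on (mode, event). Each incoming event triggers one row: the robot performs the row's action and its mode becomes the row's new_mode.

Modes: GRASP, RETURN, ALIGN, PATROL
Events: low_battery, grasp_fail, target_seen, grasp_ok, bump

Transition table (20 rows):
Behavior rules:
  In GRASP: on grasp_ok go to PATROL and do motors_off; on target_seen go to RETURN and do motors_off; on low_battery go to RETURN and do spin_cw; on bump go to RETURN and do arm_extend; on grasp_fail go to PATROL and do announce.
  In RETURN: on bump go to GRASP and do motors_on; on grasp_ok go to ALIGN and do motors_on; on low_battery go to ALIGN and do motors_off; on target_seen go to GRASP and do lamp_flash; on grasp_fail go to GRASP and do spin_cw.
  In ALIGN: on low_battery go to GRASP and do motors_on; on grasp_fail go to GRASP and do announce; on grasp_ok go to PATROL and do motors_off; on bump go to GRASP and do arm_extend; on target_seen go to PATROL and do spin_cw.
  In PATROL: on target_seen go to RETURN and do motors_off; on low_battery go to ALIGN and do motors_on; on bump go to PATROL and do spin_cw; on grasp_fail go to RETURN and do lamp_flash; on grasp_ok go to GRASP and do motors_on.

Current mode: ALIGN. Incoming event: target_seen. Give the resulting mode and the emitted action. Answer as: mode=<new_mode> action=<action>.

mode=PATROL action=spin_cw

current mode = ALIGN; filter table to that mode:
  (ALIGN, low_battery) → (GRASP, motors_on)
  (ALIGN, grasp_fail) → (GRASP, announce)
  (ALIGN, grasp_ok) → (PATROL, motors_off)
  (ALIGN, bump) → (GRASP, arm_extend)
  (ALIGN, target_seen) → (PATROL, spin_cw)  ← event matches
event = target_seen selects (PATROL, spin_cw)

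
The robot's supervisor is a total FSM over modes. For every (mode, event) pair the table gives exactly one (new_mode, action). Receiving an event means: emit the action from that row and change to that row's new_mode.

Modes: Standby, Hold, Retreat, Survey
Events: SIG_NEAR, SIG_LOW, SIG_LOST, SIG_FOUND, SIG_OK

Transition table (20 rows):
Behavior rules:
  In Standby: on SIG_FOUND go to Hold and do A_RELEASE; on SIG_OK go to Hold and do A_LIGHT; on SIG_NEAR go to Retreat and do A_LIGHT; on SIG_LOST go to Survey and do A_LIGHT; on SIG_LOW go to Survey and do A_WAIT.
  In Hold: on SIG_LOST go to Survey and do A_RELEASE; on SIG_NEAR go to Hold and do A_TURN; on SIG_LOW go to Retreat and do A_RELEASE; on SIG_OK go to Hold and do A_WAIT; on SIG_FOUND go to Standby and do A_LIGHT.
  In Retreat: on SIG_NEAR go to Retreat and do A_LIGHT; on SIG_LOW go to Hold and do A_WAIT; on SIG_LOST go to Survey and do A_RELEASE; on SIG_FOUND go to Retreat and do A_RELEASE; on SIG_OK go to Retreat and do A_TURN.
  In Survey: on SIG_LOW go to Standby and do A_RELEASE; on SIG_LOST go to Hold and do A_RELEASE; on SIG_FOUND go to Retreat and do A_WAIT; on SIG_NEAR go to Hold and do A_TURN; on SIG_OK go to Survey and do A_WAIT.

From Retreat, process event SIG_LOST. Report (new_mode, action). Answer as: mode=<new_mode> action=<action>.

mode=Survey action=A_RELEASE

current mode = Retreat; filter table to that mode:
  (Retreat, SIG_NEAR) → (Retreat, A_LIGHT)
  (Retreat, SIG_LOW) → (Hold, A_WAIT)
  (Retreat, SIG_LOST) → (Survey, A_RELEASE)  ← event matches
  (Retreat, SIG_FOUND) → (Retreat, A_RELEASE)
  (Retreat, SIG_OK) → (Retreat, A_TURN)
event = SIG_LOST selects (Survey, A_RELEASE)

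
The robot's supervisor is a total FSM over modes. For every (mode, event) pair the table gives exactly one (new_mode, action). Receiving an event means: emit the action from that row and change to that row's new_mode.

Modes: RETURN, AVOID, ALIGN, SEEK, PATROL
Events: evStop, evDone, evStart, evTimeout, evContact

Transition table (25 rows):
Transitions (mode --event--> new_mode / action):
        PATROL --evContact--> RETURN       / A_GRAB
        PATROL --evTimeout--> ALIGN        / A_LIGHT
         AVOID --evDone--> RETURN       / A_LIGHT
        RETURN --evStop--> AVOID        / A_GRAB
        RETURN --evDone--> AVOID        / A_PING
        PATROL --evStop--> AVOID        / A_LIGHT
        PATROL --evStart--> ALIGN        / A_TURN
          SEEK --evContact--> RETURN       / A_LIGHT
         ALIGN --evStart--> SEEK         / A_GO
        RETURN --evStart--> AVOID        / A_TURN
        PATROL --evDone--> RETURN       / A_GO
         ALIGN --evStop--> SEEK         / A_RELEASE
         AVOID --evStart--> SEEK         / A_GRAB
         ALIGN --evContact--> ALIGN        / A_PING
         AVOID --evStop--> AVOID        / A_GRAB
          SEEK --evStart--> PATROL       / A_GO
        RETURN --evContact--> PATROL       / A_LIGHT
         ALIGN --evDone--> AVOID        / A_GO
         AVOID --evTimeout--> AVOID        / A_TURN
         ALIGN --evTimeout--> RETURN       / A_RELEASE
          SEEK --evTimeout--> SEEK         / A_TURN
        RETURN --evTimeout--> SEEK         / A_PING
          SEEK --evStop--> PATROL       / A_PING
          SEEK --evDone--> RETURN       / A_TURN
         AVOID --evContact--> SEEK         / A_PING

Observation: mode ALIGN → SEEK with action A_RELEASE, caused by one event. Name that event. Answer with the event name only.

evStop

try evStop: (ALIGN, evStop) → (SEEK, A_RELEASE)  ← matches
try evDone: (ALIGN, evDone) → (AVOID, A_GO)
try evStart: (ALIGN, evStart) → (SEEK, A_GO)
try evTimeout: (ALIGN, evTimeout) → (RETURN, A_RELEASE)
try evContact: (ALIGN, evContact) → (ALIGN, A_PING)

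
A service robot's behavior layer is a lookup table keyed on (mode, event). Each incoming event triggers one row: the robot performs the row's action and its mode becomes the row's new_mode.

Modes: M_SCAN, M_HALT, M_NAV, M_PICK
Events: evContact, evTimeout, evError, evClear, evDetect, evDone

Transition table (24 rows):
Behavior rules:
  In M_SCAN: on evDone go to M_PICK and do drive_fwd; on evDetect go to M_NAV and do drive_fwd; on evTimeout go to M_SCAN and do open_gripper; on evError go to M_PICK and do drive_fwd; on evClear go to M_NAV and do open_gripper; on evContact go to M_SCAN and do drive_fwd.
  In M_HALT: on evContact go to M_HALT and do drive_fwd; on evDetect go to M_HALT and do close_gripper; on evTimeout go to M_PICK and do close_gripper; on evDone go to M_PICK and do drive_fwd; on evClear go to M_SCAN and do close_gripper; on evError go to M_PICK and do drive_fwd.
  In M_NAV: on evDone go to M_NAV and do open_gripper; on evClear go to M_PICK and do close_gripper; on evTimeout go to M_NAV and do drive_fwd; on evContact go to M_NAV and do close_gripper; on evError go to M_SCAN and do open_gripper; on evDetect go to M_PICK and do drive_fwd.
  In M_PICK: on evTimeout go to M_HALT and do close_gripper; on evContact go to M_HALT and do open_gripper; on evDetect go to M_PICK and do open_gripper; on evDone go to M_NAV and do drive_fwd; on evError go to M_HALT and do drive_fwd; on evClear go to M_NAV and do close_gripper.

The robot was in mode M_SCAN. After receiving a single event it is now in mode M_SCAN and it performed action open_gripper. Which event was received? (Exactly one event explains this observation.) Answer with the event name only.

evTimeout

try evContact: (M_SCAN, evContact) → (M_SCAN, drive_fwd)
try evTimeout: (M_SCAN, evTimeout) → (M_SCAN, open_gripper)  ← matches
try evError: (M_SCAN, evError) → (M_PICK, drive_fwd)
try evClear: (M_SCAN, evClear) → (M_NAV, open_gripper)
try evDetect: (M_SCAN, evDetect) → (M_NAV, drive_fwd)
try evDone: (M_SCAN, evDone) → (M_PICK, drive_fwd)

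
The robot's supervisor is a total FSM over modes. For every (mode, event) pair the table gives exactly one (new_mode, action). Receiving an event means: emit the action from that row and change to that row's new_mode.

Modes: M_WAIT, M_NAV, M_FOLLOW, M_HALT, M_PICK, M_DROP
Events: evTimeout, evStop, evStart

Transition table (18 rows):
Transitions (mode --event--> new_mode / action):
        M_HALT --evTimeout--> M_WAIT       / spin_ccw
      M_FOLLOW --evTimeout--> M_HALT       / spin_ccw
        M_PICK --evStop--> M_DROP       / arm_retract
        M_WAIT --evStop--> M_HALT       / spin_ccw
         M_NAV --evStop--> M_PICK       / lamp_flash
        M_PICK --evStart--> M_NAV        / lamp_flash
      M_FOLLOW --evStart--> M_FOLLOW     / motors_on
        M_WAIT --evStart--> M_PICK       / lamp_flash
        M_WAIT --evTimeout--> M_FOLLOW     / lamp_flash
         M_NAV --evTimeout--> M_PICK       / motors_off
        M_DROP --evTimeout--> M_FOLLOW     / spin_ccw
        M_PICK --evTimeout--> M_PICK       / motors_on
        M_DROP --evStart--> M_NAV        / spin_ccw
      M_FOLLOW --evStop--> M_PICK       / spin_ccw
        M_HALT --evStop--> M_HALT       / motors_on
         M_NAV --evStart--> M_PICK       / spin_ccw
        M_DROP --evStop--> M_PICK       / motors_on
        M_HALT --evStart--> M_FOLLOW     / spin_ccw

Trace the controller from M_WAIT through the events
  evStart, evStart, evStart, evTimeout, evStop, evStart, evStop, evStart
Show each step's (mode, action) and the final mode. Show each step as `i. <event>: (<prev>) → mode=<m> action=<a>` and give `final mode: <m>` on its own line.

final mode: M_NAV

1. evStart: (M_WAIT) → mode=M_PICK action=lamp_flash
2. evStart: (M_PICK) → mode=M_NAV action=lamp_flash
3. evStart: (M_NAV) → mode=M_PICK action=spin_ccw
4. evTimeout: (M_PICK) → mode=M_PICK action=motors_on
5. evStop: (M_PICK) → mode=M_DROP action=arm_retract
6. evStart: (M_DROP) → mode=M_NAV action=spin_ccw
7. evStop: (M_NAV) → mode=M_PICK action=lamp_flash
8. evStart: (M_PICK) → mode=M_NAV action=lamp_flash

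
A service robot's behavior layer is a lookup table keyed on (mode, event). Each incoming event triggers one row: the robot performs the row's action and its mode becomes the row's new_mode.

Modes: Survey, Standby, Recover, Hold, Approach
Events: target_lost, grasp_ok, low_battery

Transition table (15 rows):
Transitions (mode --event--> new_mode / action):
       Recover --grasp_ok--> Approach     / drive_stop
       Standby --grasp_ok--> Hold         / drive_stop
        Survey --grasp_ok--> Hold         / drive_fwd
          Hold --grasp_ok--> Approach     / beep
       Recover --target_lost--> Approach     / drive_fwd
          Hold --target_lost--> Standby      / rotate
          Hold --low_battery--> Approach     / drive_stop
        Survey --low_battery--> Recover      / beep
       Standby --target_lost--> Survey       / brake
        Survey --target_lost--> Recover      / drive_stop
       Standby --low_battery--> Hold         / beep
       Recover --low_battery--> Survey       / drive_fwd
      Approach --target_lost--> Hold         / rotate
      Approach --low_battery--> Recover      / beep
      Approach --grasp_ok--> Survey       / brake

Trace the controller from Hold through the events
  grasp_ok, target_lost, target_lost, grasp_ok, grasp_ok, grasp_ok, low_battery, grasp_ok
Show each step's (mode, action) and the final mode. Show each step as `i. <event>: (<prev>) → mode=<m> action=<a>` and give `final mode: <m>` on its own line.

final mode: Approach

1. grasp_ok: (Hold) → mode=Approach action=beep
2. target_lost: (Approach) → mode=Hold action=rotate
3. target_lost: (Hold) → mode=Standby action=rotate
4. grasp_ok: (Standby) → mode=Hold action=drive_stop
5. grasp_ok: (Hold) → mode=Approach action=beep
6. grasp_ok: (Approach) → mode=Survey action=brake
7. low_battery: (Survey) → mode=Recover action=beep
8. grasp_ok: (Recover) → mode=Approach action=drive_stop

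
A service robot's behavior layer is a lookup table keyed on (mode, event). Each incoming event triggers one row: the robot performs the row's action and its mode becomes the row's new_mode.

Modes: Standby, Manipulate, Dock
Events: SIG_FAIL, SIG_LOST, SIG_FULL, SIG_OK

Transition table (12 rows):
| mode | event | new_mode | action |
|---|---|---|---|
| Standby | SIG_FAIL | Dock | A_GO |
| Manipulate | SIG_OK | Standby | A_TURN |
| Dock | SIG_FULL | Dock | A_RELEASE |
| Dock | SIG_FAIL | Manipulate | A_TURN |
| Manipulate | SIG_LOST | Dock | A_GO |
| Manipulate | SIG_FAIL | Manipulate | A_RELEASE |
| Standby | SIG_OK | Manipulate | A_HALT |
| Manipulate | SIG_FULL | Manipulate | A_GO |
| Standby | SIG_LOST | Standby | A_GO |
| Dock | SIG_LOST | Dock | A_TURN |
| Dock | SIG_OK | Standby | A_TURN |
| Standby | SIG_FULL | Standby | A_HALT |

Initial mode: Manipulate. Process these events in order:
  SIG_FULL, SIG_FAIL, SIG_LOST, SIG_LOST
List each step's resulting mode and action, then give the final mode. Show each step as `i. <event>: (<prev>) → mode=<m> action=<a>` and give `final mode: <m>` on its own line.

1. SIG_FULL: (Manipulate) → mode=Manipulate action=A_GO
2. SIG_FAIL: (Manipulate) → mode=Manipulate action=A_RELEASE
3. SIG_LOST: (Manipulate) → mode=Dock action=A_GO
4. SIG_LOST: (Dock) → mode=Dock action=A_TURN

final mode: Dock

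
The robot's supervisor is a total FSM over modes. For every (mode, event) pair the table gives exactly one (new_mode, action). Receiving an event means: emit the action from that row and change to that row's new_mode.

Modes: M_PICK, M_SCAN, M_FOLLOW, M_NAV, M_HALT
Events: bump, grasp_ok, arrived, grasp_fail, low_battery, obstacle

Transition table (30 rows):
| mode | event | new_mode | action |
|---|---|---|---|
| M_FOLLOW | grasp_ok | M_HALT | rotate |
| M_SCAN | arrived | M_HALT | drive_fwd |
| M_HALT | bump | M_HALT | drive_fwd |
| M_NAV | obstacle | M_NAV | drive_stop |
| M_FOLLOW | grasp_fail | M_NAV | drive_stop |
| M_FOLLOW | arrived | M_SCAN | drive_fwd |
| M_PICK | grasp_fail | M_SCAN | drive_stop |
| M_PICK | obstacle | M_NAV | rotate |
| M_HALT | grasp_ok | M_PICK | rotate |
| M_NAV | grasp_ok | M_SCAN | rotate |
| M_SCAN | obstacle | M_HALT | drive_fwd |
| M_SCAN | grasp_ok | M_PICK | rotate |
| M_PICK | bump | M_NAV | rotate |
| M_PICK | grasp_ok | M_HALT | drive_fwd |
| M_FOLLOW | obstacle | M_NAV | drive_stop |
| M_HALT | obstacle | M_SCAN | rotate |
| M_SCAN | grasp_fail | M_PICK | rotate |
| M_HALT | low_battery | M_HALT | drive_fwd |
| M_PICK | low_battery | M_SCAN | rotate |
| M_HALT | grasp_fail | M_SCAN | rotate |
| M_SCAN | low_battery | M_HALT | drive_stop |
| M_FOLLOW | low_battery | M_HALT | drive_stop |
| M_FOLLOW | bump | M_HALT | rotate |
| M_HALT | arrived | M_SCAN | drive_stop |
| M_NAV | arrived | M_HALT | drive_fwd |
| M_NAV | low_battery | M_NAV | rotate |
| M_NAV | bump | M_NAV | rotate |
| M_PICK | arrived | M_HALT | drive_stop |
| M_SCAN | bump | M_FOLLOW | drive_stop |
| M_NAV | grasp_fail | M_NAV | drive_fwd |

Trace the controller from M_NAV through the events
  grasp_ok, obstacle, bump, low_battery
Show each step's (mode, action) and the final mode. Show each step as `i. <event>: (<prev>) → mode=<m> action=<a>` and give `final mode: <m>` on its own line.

final mode: M_HALT

1. grasp_ok: (M_NAV) → mode=M_SCAN action=rotate
2. obstacle: (M_SCAN) → mode=M_HALT action=drive_fwd
3. bump: (M_HALT) → mode=M_HALT action=drive_fwd
4. low_battery: (M_HALT) → mode=M_HALT action=drive_fwd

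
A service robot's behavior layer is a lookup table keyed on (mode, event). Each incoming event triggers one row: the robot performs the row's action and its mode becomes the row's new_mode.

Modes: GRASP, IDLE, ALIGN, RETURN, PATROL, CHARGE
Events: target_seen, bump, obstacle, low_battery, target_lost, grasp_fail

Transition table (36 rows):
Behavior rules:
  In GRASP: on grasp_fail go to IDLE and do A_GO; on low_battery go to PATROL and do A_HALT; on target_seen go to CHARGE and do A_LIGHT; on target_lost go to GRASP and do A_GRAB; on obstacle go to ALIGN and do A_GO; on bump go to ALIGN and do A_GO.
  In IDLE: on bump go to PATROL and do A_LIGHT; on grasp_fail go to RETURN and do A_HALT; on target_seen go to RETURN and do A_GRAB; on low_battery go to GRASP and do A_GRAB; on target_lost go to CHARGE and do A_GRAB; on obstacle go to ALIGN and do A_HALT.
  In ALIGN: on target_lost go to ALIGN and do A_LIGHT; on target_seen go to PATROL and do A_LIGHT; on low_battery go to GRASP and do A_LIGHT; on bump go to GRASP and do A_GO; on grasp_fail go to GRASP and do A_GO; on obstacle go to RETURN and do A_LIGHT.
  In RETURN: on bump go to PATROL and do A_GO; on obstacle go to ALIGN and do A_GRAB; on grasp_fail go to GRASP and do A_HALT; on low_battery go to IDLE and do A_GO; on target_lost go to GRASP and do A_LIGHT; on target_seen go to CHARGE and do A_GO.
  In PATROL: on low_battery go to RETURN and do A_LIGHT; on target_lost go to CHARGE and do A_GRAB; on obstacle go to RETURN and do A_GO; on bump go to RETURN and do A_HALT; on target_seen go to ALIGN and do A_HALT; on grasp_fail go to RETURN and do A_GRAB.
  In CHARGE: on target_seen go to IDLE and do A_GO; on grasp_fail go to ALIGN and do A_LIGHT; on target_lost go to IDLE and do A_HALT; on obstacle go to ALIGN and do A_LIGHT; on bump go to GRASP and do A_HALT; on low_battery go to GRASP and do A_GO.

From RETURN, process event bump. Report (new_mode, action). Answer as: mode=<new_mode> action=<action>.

current mode = RETURN; filter table to that mode:
  (RETURN, bump) → (PATROL, A_GO)  ← event matches
  (RETURN, obstacle) → (ALIGN, A_GRAB)
  (RETURN, grasp_fail) → (GRASP, A_HALT)
  (RETURN, low_battery) → (IDLE, A_GO)
  (RETURN, target_lost) → (GRASP, A_LIGHT)
  (RETURN, target_seen) → (CHARGE, A_GO)
event = bump selects (PATROL, A_GO)

mode=PATROL action=A_GO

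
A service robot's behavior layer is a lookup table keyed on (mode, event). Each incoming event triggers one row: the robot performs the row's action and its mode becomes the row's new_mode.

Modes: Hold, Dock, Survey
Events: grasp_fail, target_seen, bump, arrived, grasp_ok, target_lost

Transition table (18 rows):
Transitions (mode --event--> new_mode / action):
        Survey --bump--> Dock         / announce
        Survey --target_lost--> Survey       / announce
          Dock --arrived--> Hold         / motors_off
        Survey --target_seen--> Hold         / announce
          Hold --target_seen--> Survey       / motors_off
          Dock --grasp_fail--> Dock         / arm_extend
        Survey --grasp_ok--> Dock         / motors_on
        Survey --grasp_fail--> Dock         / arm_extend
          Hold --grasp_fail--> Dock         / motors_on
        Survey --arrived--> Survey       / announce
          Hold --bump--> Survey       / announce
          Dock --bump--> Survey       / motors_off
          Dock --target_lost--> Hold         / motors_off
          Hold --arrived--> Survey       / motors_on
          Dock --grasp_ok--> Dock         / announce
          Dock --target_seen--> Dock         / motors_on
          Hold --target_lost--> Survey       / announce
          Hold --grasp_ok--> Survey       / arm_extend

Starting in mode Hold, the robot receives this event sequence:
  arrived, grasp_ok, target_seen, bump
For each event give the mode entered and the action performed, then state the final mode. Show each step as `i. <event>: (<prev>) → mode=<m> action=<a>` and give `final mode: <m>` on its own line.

1. arrived: (Hold) → mode=Survey action=motors_on
2. grasp_ok: (Survey) → mode=Dock action=motors_on
3. target_seen: (Dock) → mode=Dock action=motors_on
4. bump: (Dock) → mode=Survey action=motors_off

final mode: Survey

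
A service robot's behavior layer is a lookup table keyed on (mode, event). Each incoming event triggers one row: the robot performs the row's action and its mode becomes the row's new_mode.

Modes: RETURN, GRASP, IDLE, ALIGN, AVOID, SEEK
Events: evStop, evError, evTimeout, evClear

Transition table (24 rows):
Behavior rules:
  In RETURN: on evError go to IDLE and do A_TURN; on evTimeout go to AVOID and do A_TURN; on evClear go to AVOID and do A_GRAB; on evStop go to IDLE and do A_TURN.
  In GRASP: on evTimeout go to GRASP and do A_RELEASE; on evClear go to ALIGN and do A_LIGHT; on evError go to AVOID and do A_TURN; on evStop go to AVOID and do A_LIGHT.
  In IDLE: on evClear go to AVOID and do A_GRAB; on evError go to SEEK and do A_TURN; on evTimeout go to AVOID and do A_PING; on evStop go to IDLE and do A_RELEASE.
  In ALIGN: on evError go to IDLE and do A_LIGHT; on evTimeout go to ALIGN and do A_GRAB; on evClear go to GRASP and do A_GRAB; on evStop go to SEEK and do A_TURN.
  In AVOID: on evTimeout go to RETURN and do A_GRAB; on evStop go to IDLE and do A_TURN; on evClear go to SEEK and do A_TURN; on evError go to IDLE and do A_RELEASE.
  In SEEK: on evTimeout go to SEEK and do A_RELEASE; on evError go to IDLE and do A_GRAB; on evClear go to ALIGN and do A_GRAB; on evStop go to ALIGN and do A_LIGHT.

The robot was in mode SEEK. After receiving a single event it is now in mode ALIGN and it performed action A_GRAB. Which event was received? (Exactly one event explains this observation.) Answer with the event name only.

try evStop: (SEEK, evStop) → (ALIGN, A_LIGHT)
try evError: (SEEK, evError) → (IDLE, A_GRAB)
try evTimeout: (SEEK, evTimeout) → (SEEK, A_RELEASE)
try evClear: (SEEK, evClear) → (ALIGN, A_GRAB)  ← matches

evClear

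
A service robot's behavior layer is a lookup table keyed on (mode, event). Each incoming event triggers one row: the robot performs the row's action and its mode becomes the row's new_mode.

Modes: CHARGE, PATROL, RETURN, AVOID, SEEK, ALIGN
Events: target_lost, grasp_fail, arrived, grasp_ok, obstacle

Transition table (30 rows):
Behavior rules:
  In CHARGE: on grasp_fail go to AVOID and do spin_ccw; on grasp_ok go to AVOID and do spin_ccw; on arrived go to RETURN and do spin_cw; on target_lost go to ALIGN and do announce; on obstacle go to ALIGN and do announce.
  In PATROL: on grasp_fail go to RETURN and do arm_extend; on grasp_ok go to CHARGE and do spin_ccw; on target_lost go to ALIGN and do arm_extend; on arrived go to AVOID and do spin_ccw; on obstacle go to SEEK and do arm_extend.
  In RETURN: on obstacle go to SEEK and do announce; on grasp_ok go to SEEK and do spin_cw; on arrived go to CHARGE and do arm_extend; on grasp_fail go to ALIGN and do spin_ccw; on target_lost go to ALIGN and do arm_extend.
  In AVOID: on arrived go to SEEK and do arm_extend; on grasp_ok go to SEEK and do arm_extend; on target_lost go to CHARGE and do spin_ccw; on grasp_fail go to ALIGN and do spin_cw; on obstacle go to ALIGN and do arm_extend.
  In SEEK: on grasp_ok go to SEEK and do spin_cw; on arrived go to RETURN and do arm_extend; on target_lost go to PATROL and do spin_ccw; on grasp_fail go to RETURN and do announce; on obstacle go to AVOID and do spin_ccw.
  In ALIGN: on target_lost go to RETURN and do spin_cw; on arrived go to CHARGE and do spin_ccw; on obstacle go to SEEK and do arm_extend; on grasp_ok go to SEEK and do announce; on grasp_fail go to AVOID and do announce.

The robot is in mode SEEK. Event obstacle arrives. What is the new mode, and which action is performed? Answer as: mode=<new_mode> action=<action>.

mode=AVOID action=spin_ccw

current mode = SEEK; filter table to that mode:
  (SEEK, grasp_ok) → (SEEK, spin_cw)
  (SEEK, arrived) → (RETURN, arm_extend)
  (SEEK, target_lost) → (PATROL, spin_ccw)
  (SEEK, grasp_fail) → (RETURN, announce)
  (SEEK, obstacle) → (AVOID, spin_ccw)  ← event matches
event = obstacle selects (AVOID, spin_ccw)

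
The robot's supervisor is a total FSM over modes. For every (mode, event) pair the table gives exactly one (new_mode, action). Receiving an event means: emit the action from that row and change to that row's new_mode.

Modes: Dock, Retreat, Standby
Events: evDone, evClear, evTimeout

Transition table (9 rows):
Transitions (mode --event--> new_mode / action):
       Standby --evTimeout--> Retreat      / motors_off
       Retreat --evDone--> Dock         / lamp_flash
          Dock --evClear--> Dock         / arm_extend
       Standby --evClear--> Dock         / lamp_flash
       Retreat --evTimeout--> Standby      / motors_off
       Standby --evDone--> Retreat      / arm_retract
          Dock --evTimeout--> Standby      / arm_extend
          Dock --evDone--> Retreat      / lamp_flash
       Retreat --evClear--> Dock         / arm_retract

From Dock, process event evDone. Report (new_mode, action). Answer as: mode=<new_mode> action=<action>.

current mode = Dock; filter table to that mode:
  (Dock, evClear) → (Dock, arm_extend)
  (Dock, evTimeout) → (Standby, arm_extend)
  (Dock, evDone) → (Retreat, lamp_flash)  ← event matches
event = evDone selects (Retreat, lamp_flash)

mode=Retreat action=lamp_flash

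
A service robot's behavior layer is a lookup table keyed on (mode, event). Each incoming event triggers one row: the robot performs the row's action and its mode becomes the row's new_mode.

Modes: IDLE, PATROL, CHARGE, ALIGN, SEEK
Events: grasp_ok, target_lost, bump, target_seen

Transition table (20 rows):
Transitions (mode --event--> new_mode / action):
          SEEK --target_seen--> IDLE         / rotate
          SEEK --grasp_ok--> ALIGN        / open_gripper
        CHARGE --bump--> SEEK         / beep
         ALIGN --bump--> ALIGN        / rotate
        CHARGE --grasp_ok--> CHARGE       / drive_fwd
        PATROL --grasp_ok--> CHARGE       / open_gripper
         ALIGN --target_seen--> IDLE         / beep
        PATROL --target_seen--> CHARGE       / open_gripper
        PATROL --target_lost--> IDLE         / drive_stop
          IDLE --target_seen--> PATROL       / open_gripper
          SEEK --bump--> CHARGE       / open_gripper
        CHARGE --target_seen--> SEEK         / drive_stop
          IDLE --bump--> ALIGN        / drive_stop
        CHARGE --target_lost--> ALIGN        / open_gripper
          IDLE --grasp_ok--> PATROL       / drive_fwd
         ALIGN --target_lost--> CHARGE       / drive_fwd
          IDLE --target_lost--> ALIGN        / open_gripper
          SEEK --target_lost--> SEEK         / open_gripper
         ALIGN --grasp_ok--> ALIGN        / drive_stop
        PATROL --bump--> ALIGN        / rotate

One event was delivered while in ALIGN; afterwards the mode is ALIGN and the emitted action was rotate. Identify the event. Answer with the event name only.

bump

try grasp_ok: (ALIGN, grasp_ok) → (ALIGN, drive_stop)
try target_lost: (ALIGN, target_lost) → (CHARGE, drive_fwd)
try bump: (ALIGN, bump) → (ALIGN, rotate)  ← matches
try target_seen: (ALIGN, target_seen) → (IDLE, beep)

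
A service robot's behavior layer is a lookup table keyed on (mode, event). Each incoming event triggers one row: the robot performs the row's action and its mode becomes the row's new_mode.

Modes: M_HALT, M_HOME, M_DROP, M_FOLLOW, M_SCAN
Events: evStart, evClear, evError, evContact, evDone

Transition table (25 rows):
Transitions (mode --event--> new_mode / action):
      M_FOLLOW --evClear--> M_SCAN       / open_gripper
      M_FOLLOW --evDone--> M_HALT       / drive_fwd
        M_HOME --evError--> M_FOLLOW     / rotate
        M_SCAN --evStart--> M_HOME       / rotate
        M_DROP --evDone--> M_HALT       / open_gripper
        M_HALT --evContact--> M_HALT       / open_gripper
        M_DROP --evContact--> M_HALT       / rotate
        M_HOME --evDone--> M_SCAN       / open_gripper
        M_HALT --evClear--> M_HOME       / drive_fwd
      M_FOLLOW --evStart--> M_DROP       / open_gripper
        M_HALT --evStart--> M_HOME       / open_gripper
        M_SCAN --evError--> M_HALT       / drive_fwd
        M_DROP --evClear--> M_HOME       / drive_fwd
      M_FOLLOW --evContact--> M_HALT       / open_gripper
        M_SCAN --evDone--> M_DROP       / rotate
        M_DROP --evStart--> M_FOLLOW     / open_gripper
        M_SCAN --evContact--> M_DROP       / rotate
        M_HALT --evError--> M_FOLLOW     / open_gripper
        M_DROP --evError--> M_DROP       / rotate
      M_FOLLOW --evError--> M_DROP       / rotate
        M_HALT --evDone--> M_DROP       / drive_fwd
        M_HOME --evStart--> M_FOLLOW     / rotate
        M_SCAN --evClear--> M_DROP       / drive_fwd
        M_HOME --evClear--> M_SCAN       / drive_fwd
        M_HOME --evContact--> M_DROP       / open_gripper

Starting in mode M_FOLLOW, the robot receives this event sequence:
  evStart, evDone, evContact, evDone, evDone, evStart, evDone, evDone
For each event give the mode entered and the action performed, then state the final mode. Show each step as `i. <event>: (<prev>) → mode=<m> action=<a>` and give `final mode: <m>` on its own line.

final mode: M_DROP

1. evStart: (M_FOLLOW) → mode=M_DROP action=open_gripper
2. evDone: (M_DROP) → mode=M_HALT action=open_gripper
3. evContact: (M_HALT) → mode=M_HALT action=open_gripper
4. evDone: (M_HALT) → mode=M_DROP action=drive_fwd
5. evDone: (M_DROP) → mode=M_HALT action=open_gripper
6. evStart: (M_HALT) → mode=M_HOME action=open_gripper
7. evDone: (M_HOME) → mode=M_SCAN action=open_gripper
8. evDone: (M_SCAN) → mode=M_DROP action=rotate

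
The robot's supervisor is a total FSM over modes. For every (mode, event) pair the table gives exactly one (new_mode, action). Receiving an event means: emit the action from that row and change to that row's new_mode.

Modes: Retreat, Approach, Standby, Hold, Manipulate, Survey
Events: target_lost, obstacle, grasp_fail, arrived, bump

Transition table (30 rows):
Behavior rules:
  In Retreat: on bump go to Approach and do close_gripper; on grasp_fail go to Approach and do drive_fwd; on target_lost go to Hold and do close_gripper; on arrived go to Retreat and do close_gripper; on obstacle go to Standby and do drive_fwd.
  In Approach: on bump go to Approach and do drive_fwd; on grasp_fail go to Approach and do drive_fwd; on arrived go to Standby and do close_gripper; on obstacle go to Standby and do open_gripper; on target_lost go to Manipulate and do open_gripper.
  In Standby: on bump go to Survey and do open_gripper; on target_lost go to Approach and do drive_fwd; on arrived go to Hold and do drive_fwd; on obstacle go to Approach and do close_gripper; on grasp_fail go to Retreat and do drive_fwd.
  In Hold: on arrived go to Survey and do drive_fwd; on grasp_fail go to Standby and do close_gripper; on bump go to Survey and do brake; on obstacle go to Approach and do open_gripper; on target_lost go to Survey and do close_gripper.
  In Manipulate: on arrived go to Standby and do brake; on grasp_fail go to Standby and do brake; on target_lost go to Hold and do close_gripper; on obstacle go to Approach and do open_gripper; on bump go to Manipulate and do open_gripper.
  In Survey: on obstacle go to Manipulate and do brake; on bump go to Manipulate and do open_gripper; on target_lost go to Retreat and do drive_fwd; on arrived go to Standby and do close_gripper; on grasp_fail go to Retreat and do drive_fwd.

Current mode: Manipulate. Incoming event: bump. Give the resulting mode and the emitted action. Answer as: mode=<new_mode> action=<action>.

current mode = Manipulate; filter table to that mode:
  (Manipulate, arrived) → (Standby, brake)
  (Manipulate, grasp_fail) → (Standby, brake)
  (Manipulate, target_lost) → (Hold, close_gripper)
  (Manipulate, obstacle) → (Approach, open_gripper)
  (Manipulate, bump) → (Manipulate, open_gripper)  ← event matches
event = bump selects (Manipulate, open_gripper)

mode=Manipulate action=open_gripper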